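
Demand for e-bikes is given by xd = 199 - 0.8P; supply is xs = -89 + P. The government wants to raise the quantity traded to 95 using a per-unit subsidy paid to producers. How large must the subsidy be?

Required subsidy s = 54 per unit

At x = 95, invert demand for the buyer price: Pb = (199 − 95)/0.8 = 130; invert supply for the seller price: Ps = (95 − (-89))/1 = 184.
The subsidy must fill the gap: s = Ps − Pb = 184 − 130 = 54.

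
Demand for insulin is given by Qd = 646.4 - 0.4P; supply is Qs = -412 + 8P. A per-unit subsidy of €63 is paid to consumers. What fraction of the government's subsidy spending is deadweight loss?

Pre-subsidy: 646.4 - 0.4P = -412 + 8P gives P* = 126, Q* = 596.
With the rebate, buyers effectively pay Pb = Ps − 63, where Ps is the price sellers receive.
Demand in terms of Ps becomes Qd = 646.4 − 0.4(Ps − 63) = 671.6 - 0.4Ps. Setting this equal to supply: 671.6 - 0.4Ps = -412 + 8Ps, so Ps = 129.
Buyers pay Pb = 129 − 63 = 66; Q' = -412 + 8·129 = 620.
ΔCS = ½(596 + 620)(126 − 66) = 36480; ΔPS = ½(596 + 620)(129 − 126) = 1824.
Government spending = 63 × 620 = 39060.
DWL = ½ × 63 × (620 − 596) = 756; fraction = 756 / 39060 = 3/155.

DWL / government spending = 3/155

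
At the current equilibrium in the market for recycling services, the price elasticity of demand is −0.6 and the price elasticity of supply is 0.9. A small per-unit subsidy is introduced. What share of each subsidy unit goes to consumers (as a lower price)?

For a small subsidy around the equilibrium, the benefit split depends on the relative slopes, which at a point are proportional to the elasticities.
Buyer share = εs/(εs + |εd|) = 0.9/(0.9 + 0.6) = 0.6; seller share = |εd|/(εs + |εd|) = 0.4.

Consumer share = 0.6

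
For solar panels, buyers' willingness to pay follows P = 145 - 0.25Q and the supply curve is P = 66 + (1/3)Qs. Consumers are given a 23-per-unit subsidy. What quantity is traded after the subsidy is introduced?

Q' = 1224/7

Pre-subsidy: 145 - 0.25Q = 66 + (1/3)Q gives Q* = 948/7 and P* = 778/7.
With the rebate, buyers effectively pay Pb = Ps − 23, where Ps is the price sellers receive.
On the curves, Pb = 145 - 0.25Q and Ps = 66 + (1/3)Q; the wedge Ps − Pb = 23 gives 66 + (1/3)Q − (145 - 0.25Q) = 23, so Q' = 1224/7.
Then Pb = 145 − 0.25·(1224/7) = 709/7 and Ps = 66 + (1/3)·(1224/7) = 870/7.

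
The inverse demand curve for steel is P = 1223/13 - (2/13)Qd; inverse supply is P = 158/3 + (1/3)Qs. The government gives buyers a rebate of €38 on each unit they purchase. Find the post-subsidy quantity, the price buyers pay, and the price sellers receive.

Pre-subsidy: 1223/13 - (2/13)Q = 158/3 + (1/3)Q gives Q* = 85 and P* = 81.
With the rebate, buyers effectively pay Pb = Ps − 38, where Ps is the price sellers receive.
On the curves, Pb = 1223/13 - (2/13)Q and Ps = 158/3 + (1/3)Q; the wedge Ps − Pb = 38 gives 158/3 + (1/3)Q − (1223/13 - (2/13)Q) = 38, so Q' = 163.
Then Pb = 1223/13 − (2/13)·163 = 69 and Ps = 158/3 + (1/3)·163 = 107.

Q' = 163; buyers pay €69; sellers receive €107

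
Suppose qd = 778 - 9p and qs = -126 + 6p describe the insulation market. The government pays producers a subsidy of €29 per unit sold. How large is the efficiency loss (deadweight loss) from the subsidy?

Pre-subsidy: 778 - 9p = -126 + 6p gives p* = 904/15, q* = 235.6.
With the subsidy, sellers receive ps = pb + 29 for each unit, where pb is the price buyers pay.
Supply in terms of pb becomes qs = -126 + 6(pb + 29) = 48 + 6pb. Setting this equal to demand: 778 - 9pb = 48 + 6pb, so pb = 146/3.
Sellers receive ps = 146/3 + 29 = 233/3; q' = 778 − 9·(146/3) = 340.
The subsidy expands output by 340 − 235.6 = 104.4 past the efficient level; on those units the gap between marginal cost and willingness to pay runs from 0 up to 29.
DWL = ½ × 29 × 104.4 = 1513.8.

Deadweight loss = €1513.8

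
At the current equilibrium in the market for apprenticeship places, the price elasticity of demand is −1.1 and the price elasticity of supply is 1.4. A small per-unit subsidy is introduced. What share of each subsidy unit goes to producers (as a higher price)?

For a small subsidy around the equilibrium, the benefit split depends on the relative slopes, which at a point are proportional to the elasticities.
Buyer share = εs/(εs + |εd|) = 1.4/(1.4 + 1.1) = 0.56; seller share = |εd|/(εs + |εd|) = 0.44.
So producers capture 0.44 of the subsidy.

Producer share = 0.44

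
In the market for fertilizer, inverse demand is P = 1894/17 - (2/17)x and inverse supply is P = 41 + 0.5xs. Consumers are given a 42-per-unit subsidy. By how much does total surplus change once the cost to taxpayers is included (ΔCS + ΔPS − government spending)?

Net change in total surplus = -1428

Pre-subsidy: 1894/17 - (2/17)x = 41 + 0.5x gives x* = 114 and P* = 98.
With the rebate, buyers effectively pay Pb = Ps − 42, where Ps is the price sellers receive.
On the curves, Pb = 1894/17 - (2/17)x and Ps = 41 + 0.5x; the wedge Ps − Pb = 42 gives 41 + 0.5x − (1894/17 - (2/17)x) = 42, so x' = 182.
Then Pb = 1894/17 − (2/17)·182 = 90 and Ps = 41 + 0.5·182 = 132.
ΔCS = ½(114 + 182)(98 − 90) = 1184; ΔPS = ½(114 + 182)(132 − 98) = 5032.
Government spending = 42 × 182 = 7644.
Net change = 1184 + 5032 − 7644 = -1428. The loss equals the DWL triangle ½·42·68.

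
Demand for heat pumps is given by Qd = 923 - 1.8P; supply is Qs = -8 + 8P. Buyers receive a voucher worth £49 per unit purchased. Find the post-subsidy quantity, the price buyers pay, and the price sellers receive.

Q' = 824; buyers pay £55; sellers receive £104

Pre-subsidy: 923 - 1.8P = -8 + 8P gives P* = 95, Q* = 752.
With the rebate, buyers effectively pay Pb = Ps − 49, where Ps is the price sellers receive.
Demand in terms of Ps becomes Qd = 923 − 1.8(Ps − 49) = 1011.2 - 1.8Ps. Setting this equal to supply: 1011.2 - 1.8Ps = -8 + 8Ps, so Ps = 104.
Buyers pay Pb = 104 − 49 = 55; Q' = -8 + 8·104 = 824.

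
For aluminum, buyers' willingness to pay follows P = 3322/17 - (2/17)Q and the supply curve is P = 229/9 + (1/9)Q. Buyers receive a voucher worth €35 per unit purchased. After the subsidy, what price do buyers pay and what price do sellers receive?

Pre-subsidy: 3322/17 - (2/17)Q = 229/9 + (1/9)Q gives Q* = 743 and P* = 108.
With the rebate, buyers effectively pay Pb = Ps − 35, where Ps is the price sellers receive.
On the curves, Pb = 3322/17 - (2/17)Q and Ps = 229/9 + (1/9)Q; the wedge Ps − Pb = 35 gives 229/9 + (1/9)Q − (3322/17 - (2/17)Q) = 35, so Q' = 896.
Then Pb = 3322/17 − (2/17)·896 = 90 and Ps = 229/9 + (1/9)·896 = 125.

Buyers pay €90; sellers receive €125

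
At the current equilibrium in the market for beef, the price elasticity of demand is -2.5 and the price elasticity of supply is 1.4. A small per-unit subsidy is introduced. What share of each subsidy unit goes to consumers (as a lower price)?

Consumer share = 14/39

For a small subsidy around the equilibrium, the benefit split depends on the relative slopes, which at a point are proportional to the elasticities.
Buyer share = εs/(εs + |εd|) = 1.4/(1.4 + 2.5) = 14/39; seller share = |εd|/(εs + |εd|) = 25/39.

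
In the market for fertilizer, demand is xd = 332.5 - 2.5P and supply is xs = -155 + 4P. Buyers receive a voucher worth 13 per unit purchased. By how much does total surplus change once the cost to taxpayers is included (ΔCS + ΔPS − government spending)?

Net change in total surplus = -130

Pre-subsidy: 332.5 - 2.5P = -155 + 4P gives P* = 75, x* = 145.
With the rebate, buyers effectively pay Pb = Ps − 13, where Ps is the price sellers receive.
Demand in terms of Ps becomes xd = 332.5 − 2.5(Ps − 13) = 365 - 2.5Ps. Setting this equal to supply: 365 - 2.5Ps = -155 + 4Ps, so Ps = 80.
Buyers pay Pb = 80 − 13 = 67; x' = -155 + 4·80 = 165.
ΔCS = ½(145 + 165)(75 − 67) = 1240; ΔPS = ½(145 + 165)(80 − 75) = 775.
Government spending = 13 × 165 = 2145.
Net change = 1240 + 775 − 2145 = -130. The loss equals the DWL triangle ½·13·20.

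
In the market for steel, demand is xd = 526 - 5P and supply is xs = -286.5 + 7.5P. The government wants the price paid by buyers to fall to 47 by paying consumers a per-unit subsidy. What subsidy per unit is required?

At a buyer price of 47, quantity demanded is 526 − 5·47 = 291.
Sellers supply 291 only when they receive Ps with -286.5 + 7.5·Ps = 291, i.e. Ps = 77.
s = Ps − Pb = 77 − 47 = 30.

Required subsidy s = 30 per unit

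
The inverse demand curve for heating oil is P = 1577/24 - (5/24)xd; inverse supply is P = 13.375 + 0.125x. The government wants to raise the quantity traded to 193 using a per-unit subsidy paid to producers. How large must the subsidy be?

At x = 193, from the demand curve buyers pay Pb = 1577/24 − (5/24)·193 = 25.5; from the supply curve sellers need Ps = 13.375 + 0.125·193 = 37.5.
The subsidy must fill the gap: s = Ps − Pb = 37.5 − 25.5 = 12.

Required subsidy s = 12 per unit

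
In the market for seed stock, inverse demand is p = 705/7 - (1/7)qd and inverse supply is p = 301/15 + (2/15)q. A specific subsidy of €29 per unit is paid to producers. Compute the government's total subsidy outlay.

Pre-subsidy: 705/7 - (1/7)q = 301/15 + (2/15)q gives q* = 292 and p* = 59.
With the subsidy, sellers receive ps = pb + 29 for each unit, where pb is the price buyers pay.
On the curves, pb = 705/7 - (1/7)q and ps = 301/15 + (2/15)q; the wedge ps − pb = 29 gives 301/15 + (2/15)q − (705/7 - (1/7)q) = 29, so q' = 397.
Then pb = 705/7 − (1/7)·397 = 44 and ps = 301/15 + (2/15)·397 = 73.
Government outlay = subsidy × quantity = 29 × 397 = 11513.

Government cost = €11513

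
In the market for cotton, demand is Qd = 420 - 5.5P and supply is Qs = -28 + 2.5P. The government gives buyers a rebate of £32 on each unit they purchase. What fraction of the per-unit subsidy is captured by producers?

Producer share = 0.6875

Pre-subsidy: 420 - 5.5P = -28 + 2.5P gives P* = 56, Q* = 112.
With the rebate, buyers effectively pay Pb = Ps − 32, where Ps is the price sellers receive.
Demand in terms of Ps becomes Qd = 420 − 5.5(Ps − 32) = 596 - 5.5Ps. Setting this equal to supply: 596 - 5.5Ps = -28 + 2.5Ps, so Ps = 78.
Buyers pay Pb = 78 − 32 = 46; Q' = -28 + 2.5·78 = 167.
Buyers' price falls by P* − Pb = 56 − 46 = 10; sellers' price rises by Ps − P* = 78 − 56 = 22.
So producers capture 22/32 = 0.6875 of each unit of subsidy.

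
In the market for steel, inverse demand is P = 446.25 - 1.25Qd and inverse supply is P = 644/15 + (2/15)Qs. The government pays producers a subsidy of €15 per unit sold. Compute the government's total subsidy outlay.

Pre-subsidy: 446.25 - 1.25Q = 644/15 + (2/15)Q gives Q* = 24199/83 and P* = 6790/83.
With the subsidy, sellers receive Ps = Pb + 15 for each unit, where Pb is the price buyers pay.
On the curves, Pb = 446.25 - 1.25Q and Ps = 644/15 + (2/15)Q; the wedge Ps − Pb = 15 gives 644/15 + (2/15)Q − (446.25 - 1.25Q) = 15, so Q' = 25099/83.
Then Pb = 446.25 − 1.25·(25099/83) = 5665/83 and Ps = 644/15 + (2/15)·(25099/83) = 6910/83.
Government outlay = subsidy × quantity = 15 × 25099/83 = 376485/83.

Government cost = 376485/83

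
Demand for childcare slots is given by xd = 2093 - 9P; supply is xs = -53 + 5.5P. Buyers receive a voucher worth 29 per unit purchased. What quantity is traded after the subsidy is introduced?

Pre-subsidy: 2093 - 9P = -53 + 5.5P gives P* = 148, x* = 761.
With the rebate, buyers effectively pay Pb = Ps − 29, where Ps is the price sellers receive.
Demand in terms of Ps becomes xd = 2093 − 9(Ps − 29) = 2354 - 9Ps. Setting this equal to supply: 2354 - 9Ps = -53 + 5.5Ps, so Ps = 166.
Buyers pay Pb = 166 − 29 = 137; x' = -53 + 5.5·166 = 860.

x' = 860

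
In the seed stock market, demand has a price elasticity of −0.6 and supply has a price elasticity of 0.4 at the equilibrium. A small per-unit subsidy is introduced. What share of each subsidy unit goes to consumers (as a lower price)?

Consumer share = 0.4

For a small subsidy around the equilibrium, the benefit split depends on the relative slopes, which at a point are proportional to the elasticities.
Buyer share = εs/(εs + |εd|) = 0.4/(0.4 + 0.6) = 0.4; seller share = |εd|/(εs + |εd|) = 0.6.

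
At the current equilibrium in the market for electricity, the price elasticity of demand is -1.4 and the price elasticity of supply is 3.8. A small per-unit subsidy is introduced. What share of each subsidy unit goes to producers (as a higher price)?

Producer share = 7/26

For a small subsidy around the equilibrium, the benefit split depends on the relative slopes, which at a point are proportional to the elasticities.
Buyer share = εs/(εs + |εd|) = 3.8/(3.8 + 1.4) = 19/26; seller share = |εd|/(εs + |εd|) = 7/26.
So producers capture 7/26 of the subsidy.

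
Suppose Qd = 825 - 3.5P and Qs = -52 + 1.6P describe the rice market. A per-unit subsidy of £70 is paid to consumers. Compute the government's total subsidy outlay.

Government cost = £21000

Pre-subsidy: 825 - 3.5P = -52 + 1.6P gives P* = 8770/51, Q* = 11380/51.
With the rebate, buyers effectively pay Pb = Ps − 70, where Ps is the price sellers receive.
Demand in terms of Ps becomes Qd = 825 − 3.5(Ps − 70) = 1070 - 3.5Ps. Setting this equal to supply: 1070 - 3.5Ps = -52 + 1.6Ps, so Ps = 220.
Buyers pay Pb = 220 − 70 = 150; Q' = -52 + 1.6·220 = 300.
Government outlay = subsidy × quantity = 70 × 300 = 21000.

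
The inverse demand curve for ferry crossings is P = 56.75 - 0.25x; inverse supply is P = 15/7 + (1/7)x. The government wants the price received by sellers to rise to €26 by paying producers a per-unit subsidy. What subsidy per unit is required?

Required subsidy s = €11 per unit

At a seller price of 26, quantity supplied is -15 + 7·26 = 167.
Buyers absorb 167 only when they pay Pb = 56.75 − 0.25·167 = 15.
s = Ps − Pb = 26 − 15 = 11.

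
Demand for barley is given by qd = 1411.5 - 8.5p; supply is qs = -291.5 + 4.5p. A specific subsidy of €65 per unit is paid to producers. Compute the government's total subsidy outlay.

Pre-subsidy: 1411.5 - 8.5p = -291.5 + 4.5p gives p* = 131, q* = 298.
With the subsidy, sellers receive ps = pb + 65 for each unit, where pb is the price buyers pay.
Supply in terms of pb becomes qs = -291.5 + 4.5(pb + 65) = 1 + 4.5pb. Setting this equal to demand: 1411.5 - 8.5pb = 1 + 4.5pb, so pb = 108.5.
Sellers receive ps = 108.5 + 65 = 173.5; q' = 1411.5 − 8.5·108.5 = 489.25.
Government outlay = subsidy × quantity = 65 × 489.25 = 31801.25.

Government cost = €31801.25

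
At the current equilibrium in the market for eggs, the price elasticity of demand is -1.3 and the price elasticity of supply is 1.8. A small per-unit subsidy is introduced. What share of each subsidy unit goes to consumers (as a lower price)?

Consumer share = 18/31

For a small subsidy around the equilibrium, the benefit split depends on the relative slopes, which at a point are proportional to the elasticities.
Buyer share = εs/(εs + |εd|) = 1.8/(1.8 + 1.3) = 18/31; seller share = |εd|/(εs + |εd|) = 13/31.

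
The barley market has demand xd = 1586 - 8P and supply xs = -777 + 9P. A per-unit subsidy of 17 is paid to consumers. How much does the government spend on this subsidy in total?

Pre-subsidy: 1586 - 8P = -777 + 9P gives P* = 139, x* = 474.
With the rebate, buyers effectively pay Pb = Ps − 17, where Ps is the price sellers receive.
Demand in terms of Ps becomes xd = 1586 − 8(Ps − 17) = 1722 - 8Ps. Setting this equal to supply: 1722 - 8Ps = -777 + 9Ps, so Ps = 147.
Buyers pay Pb = 147 − 17 = 130; x' = -777 + 9·147 = 546.
Government outlay = subsidy × quantity = 17 × 546 = 9282.

Government cost = 9282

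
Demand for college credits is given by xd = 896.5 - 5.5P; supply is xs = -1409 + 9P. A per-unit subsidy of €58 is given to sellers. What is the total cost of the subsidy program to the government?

Pre-subsidy: 896.5 - 5.5P = -1409 + 9P gives P* = 159, x* = 22.
With the subsidy, sellers receive Ps = Pb + 58 for each unit, where Pb is the price buyers pay.
Supply in terms of Pb becomes xs = -1409 + 9(Pb + 58) = -887 + 9Pb. Setting this equal to demand: 896.5 - 5.5Pb = -887 + 9Pb, so Pb = 123.
Sellers receive Ps = 123 + 58 = 181; x' = 896.5 − 5.5·123 = 220.
Government outlay = subsidy × quantity = 58 × 220 = 12760.

Government cost = €12760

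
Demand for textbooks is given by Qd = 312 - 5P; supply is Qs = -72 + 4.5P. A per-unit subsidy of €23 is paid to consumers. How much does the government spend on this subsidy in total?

Government cost = 71829/19

Pre-subsidy: 312 - 5P = -72 + 4.5P gives P* = 768/19, Q* = 2088/19.
With the rebate, buyers effectively pay Pb = Ps − 23, where Ps is the price sellers receive.
Demand in terms of Ps becomes Qd = 312 − 5(Ps − 23) = 427 - 5Ps. Setting this equal to supply: 427 - 5Ps = -72 + 4.5Ps, so Ps = 998/19.
Buyers pay Pb = 998/19 − 23 = 561/19; Q' = -72 + 4.5·(998/19) = 3123/19.
Government outlay = subsidy × quantity = 23 × 3123/19 = 71829/19.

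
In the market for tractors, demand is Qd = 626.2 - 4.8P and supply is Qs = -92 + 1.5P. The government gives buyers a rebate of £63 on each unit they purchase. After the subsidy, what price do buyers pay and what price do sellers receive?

Buyers pay £99; sellers receive £162

Pre-subsidy: 626.2 - 4.8P = -92 + 1.5P gives P* = 114, Q* = 79.
With the rebate, buyers effectively pay Pb = Ps − 63, where Ps is the price sellers receive.
Demand in terms of Ps becomes Qd = 626.2 − 4.8(Ps − 63) = 928.6 - 4.8Ps. Setting this equal to supply: 928.6 - 4.8Ps = -92 + 1.5Ps, so Ps = 162.
Buyers pay Pb = 162 − 63 = 99; Q' = -92 + 1.5·162 = 151.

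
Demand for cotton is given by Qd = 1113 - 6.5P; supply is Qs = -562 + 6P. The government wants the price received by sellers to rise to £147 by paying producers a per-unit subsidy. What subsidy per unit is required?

At a seller price of 147, quantity supplied is -562 + 6·147 = 320.
Buyers absorb 320 only when they pay Pb with 1113 − 6.5·Pb = 320, i.e. Pb = 122.
s = Ps − Pb = 147 − 122 = 25.

Required subsidy s = £25 per unit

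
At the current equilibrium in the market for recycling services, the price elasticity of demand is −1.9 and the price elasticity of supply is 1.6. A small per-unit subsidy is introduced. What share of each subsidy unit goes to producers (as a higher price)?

Producer share = 19/35

For a small subsidy around the equilibrium, the benefit split depends on the relative slopes, which at a point are proportional to the elasticities.
Buyer share = εs/(εs + |εd|) = 1.6/(1.6 + 1.9) = 16/35; seller share = |εd|/(εs + |εd|) = 19/35.
So producers capture 19/35 of the subsidy.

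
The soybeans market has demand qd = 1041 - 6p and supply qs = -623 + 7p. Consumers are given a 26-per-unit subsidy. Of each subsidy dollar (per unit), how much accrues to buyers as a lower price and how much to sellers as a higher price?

Buyers gain 14 per unit; sellers gain 12 per unit

Pre-subsidy: 1041 - 6p = -623 + 7p gives p* = 128, q* = 273.
With the rebate, buyers effectively pay pb = ps − 26, where ps is the price sellers receive.
Demand in terms of ps becomes qd = 1041 − 6(ps − 26) = 1197 - 6ps. Setting this equal to supply: 1197 - 6ps = -623 + 7ps, so ps = 140.
Buyers pay pb = 140 − 26 = 114; q' = -623 + 7·140 = 357.
Buyers' price falls by p* − pb = 128 − 114 = 14; sellers' price rises by ps − p* = 140 − 128 = 12.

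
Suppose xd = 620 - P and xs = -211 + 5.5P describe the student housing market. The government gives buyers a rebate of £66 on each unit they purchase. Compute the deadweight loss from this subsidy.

Deadweight loss = 23958/13

Pre-subsidy: 620 - P = -211 + 5.5P gives P* = 1662/13, x* = 6398/13.
With the rebate, buyers effectively pay Pb = Ps − 66, where Ps is the price sellers receive.
Demand in terms of Ps becomes xd = 620 − 1(Ps − 66) = 686 - Ps. Setting this equal to supply: 686 - Ps = -211 + 5.5Ps, so Ps = 138.
Buyers pay Pb = 138 − 66 = 72; x' = -211 + 5.5·138 = 548.
The subsidy expands output by 548 − 6398/13 = 726/13 past the efficient level; on those units the gap between marginal cost and willingness to pay runs from 0 up to 66.
DWL = ½ × 66 × 726/13 = 23958/13.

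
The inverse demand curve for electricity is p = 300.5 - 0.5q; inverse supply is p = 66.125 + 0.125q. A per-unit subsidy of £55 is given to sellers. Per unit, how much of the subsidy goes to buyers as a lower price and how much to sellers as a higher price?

Pre-subsidy: 300.5 - 0.5q = 66.125 + 0.125q gives q* = 375 and p* = 113.
With the subsidy, sellers receive ps = pb + 55 for each unit, where pb is the price buyers pay.
On the curves, pb = 300.5 - 0.5q and ps = 66.125 + 0.125q; the wedge ps − pb = 55 gives 66.125 + 0.125q − (300.5 - 0.5q) = 55, so q' = 463.
Then pb = 300.5 − 0.5·463 = 69 and ps = 66.125 + 0.125·463 = 124.
Buyers' price falls by p* − pb = 113 − 69 = 44; sellers' price rises by ps − p* = 124 − 113 = 11.

Buyers gain £44 per unit; sellers gain £11 per unit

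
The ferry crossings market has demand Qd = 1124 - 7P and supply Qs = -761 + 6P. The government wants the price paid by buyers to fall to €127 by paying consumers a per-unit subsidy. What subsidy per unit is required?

At a buyer price of 127, quantity demanded is 1124 − 7·127 = 235.
Sellers supply 235 only when they receive Ps with -761 + 6·Ps = 235, i.e. Ps = 166.
s = Ps − Pb = 166 − 127 = 39.

Required subsidy s = €39 per unit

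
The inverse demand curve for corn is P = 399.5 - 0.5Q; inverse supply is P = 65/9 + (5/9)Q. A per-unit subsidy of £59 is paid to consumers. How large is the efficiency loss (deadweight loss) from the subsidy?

Pre-subsidy: 399.5 - 0.5Q = 65/9 + (5/9)Q gives Q* = 7061/19 and P* = 4060/19.
With the rebate, buyers effectively pay Pb = Ps − 59, where Ps is the price sellers receive.
On the curves, Pb = 399.5 - 0.5Q and Ps = 65/9 + (5/9)Q; the wedge Ps − Pb = 59 gives 65/9 + (5/9)Q − (399.5 - 0.5Q) = 59, so Q' = 8123/19.
Then Pb = 399.5 − 0.5·(8123/19) = 3529/19 and Ps = 65/9 + (5/9)·(8123/19) = 4650/19.
The subsidy expands output by 8123/19 − 7061/19 = 1062/19 past the efficient level; on those units the gap between marginal cost and willingness to pay runs from 0 up to 59.
DWL = ½ × 59 × 1062/19 = 31329/19.

Deadweight loss = 31329/19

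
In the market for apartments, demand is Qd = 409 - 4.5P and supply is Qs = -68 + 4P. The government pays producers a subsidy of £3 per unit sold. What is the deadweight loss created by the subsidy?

Pre-subsidy: 409 - 4.5P = -68 + 4P gives P* = 954/17, Q* = 2660/17.
With the subsidy, sellers receive Ps = Pb + 3 for each unit, where Pb is the price buyers pay.
Supply in terms of Pb becomes Qs = -68 + 4(Pb + 3) = -56 + 4Pb. Setting this equal to demand: 409 - 4.5Pb = -56 + 4Pb, so Pb = 930/17.
Sellers receive Ps = 930/17 + 3 = 981/17; Q' = 409 − 4.5·(930/17) = 2768/17.
The subsidy expands output by 2768/17 − 2660/17 = 108/17 past the efficient level; on those units the gap between marginal cost and willingness to pay runs from 0 up to 3.
DWL = ½ × 3 × 108/17 = 162/17.

Deadweight loss = 162/17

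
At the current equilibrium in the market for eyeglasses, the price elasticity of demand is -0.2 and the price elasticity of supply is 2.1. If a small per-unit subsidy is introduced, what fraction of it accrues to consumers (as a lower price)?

Consumer share = 21/23

For a small subsidy around the equilibrium, the benefit split depends on the relative slopes, which at a point are proportional to the elasticities.
Buyer share = εs/(εs + |εd|) = 2.1/(2.1 + 0.2) = 21/23; seller share = |εd|/(εs + |εd|) = 2/23.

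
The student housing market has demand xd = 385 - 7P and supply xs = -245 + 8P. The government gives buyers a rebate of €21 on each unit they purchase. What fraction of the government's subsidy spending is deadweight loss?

DWL / government spending = 28/121

Pre-subsidy: 385 - 7P = -245 + 8P gives P* = 42, x* = 91.
With the rebate, buyers effectively pay Pb = Ps − 21, where Ps is the price sellers receive.
Demand in terms of Ps becomes xd = 385 − 7(Ps − 21) = 532 - 7Ps. Setting this equal to supply: 532 - 7Ps = -245 + 8Ps, so Ps = 51.8.
Buyers pay Pb = 51.8 − 21 = 30.8; x' = -245 + 8·51.8 = 169.4.
ΔCS = ½(91 + 169.4)(42 − 30.8) = 1458.24; ΔPS = ½(91 + 169.4)(51.8 − 42) = 1275.96.
Government spending = 21 × 169.4 = 3557.4.
DWL = ½ × 21 × (169.4 − 91) = 823.2; fraction = 823.2 / 3557.4 = 28/121.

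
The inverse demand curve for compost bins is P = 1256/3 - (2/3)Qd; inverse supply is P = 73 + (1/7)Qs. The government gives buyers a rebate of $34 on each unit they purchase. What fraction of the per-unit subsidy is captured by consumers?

Consumer share = 14/17

Pre-subsidy: 1256/3 - (2/3)Q = 73 + (1/7)Q gives Q* = 427 and P* = 134.
With the rebate, buyers effectively pay Pb = Ps − 34, where Ps is the price sellers receive.
On the curves, Pb = 1256/3 - (2/3)Q and Ps = 73 + (1/7)Q; the wedge Ps − Pb = 34 gives 73 + (1/7)Q − (1256/3 - (2/3)Q) = 34, so Q' = 469.
Then Pb = 1256/3 − (2/3)·469 = 106 and Ps = 73 + (1/7)·469 = 140.
Buyers' price falls by P* − Pb = 134 − 106 = 28; sellers' price rises by Ps − P* = 140 − 134 = 6.
So consumers capture 28/34 = 14/17 of each unit of subsidy.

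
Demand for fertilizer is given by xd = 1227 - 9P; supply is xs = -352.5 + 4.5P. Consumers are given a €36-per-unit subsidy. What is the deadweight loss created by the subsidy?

Deadweight loss = €1944

Pre-subsidy: 1227 - 9P = -352.5 + 4.5P gives P* = 117, x* = 174.
With the rebate, buyers effectively pay Pb = Ps − 36, where Ps is the price sellers receive.
Demand in terms of Ps becomes xd = 1227 − 9(Ps − 36) = 1551 - 9Ps. Setting this equal to supply: 1551 - 9Ps = -352.5 + 4.5Ps, so Ps = 141.
Buyers pay Pb = 141 − 36 = 105; x' = -352.5 + 4.5·141 = 282.
The subsidy expands output by 282 − 174 = 108 past the efficient level; on those units the gap between marginal cost and willingness to pay runs from 0 up to 36.
DWL = ½ × 36 × 108 = 1944.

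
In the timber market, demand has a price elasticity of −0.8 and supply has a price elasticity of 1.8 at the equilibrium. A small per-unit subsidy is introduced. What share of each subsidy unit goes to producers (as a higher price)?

Producer share = 4/13

For a small subsidy around the equilibrium, the benefit split depends on the relative slopes, which at a point are proportional to the elasticities.
Buyer share = εs/(εs + |εd|) = 1.8/(1.8 + 0.8) = 9/13; seller share = |εd|/(εs + |εd|) = 4/13.
So producers capture 4/13 of the subsidy.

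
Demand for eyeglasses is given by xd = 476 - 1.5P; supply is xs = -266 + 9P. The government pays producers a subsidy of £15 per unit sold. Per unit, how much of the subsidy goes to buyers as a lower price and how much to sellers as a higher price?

Pre-subsidy: 476 - 1.5P = -266 + 9P gives P* = 212/3, x* = 370.
With the subsidy, sellers receive Ps = Pb + 15 for each unit, where Pb is the price buyers pay.
Supply in terms of Pb becomes xs = -266 + 9(Pb + 15) = -131 + 9Pb. Setting this equal to demand: 476 - 1.5Pb = -131 + 9Pb, so Pb = 1214/21.
Sellers receive Ps = 1214/21 + 15 = 1529/21; x' = 476 − 1.5·(1214/21) = 2725/7.
Buyers' price falls by P* − Pb = 212/3 − 1214/21 = 90/7; sellers' price rises by Ps − P* = 1529/21 − 212/3 = 15/7.

Buyers gain 90/7 per unit; sellers gain 15/7 per unit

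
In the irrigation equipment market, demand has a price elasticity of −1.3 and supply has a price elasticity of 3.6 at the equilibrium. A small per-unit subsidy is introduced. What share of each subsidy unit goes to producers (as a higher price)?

Producer share = 13/49

For a small subsidy around the equilibrium, the benefit split depends on the relative slopes, which at a point are proportional to the elasticities.
Buyer share = εs/(εs + |εd|) = 3.6/(3.6 + 1.3) = 36/49; seller share = |εd|/(εs + |εd|) = 13/49.
So producers capture 13/49 of the subsidy.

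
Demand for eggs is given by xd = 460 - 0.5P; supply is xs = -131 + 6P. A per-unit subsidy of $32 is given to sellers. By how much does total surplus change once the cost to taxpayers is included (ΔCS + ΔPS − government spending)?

Pre-subsidy: 460 - 0.5P = -131 + 6P gives P* = 1182/13, x* = 5389/13.
With the subsidy, sellers receive Ps = Pb + 32 for each unit, where Pb is the price buyers pay.
Supply in terms of Pb becomes xs = -131 + 6(Pb + 32) = 61 + 6Pb. Setting this equal to demand: 460 - 0.5Pb = 61 + 6Pb, so Pb = 798/13.
Sellers receive Ps = 798/13 + 32 = 1214/13; x' = 460 − 0.5·(798/13) = 5581/13.
ΔCS = ½(5389/13 + 5581/13)(1182/13 − 798/13) = 2106240/169; ΔPS = ½(5389/13 + 5581/13)(1214/13 − 1182/13) = 175520/169.
Government spending = 32 × 5581/13 = 178592/13.
Net change = 2106240/169 + 175520/169 − 178592/13 = -3072/13. The loss equals the DWL triangle ½·32·192/13.

Net change in total surplus = -3072/13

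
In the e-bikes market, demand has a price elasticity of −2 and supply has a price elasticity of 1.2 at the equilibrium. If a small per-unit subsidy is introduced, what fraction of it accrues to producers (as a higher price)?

For a small subsidy around the equilibrium, the benefit split depends on the relative slopes, which at a point are proportional to the elasticities.
Buyer share = εs/(εs + |εd|) = 1.2/(1.2 + 2) = 0.375; seller share = |εd|/(εs + |εd|) = 0.625.
So producers capture 0.625 of the subsidy.

Producer share = 0.625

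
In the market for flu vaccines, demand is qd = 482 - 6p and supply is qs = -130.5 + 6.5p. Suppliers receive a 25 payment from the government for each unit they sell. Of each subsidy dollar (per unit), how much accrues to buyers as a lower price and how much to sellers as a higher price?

Pre-subsidy: 482 - 6p = -130.5 + 6.5p gives p* = 49, q* = 188.
With the subsidy, sellers receive ps = pb + 25 for each unit, where pb is the price buyers pay.
Supply in terms of pb becomes qs = -130.5 + 6.5(pb + 25) = 32 + 6.5pb. Setting this equal to demand: 482 - 6pb = 32 + 6.5pb, so pb = 36.
Sellers receive ps = 36 + 25 = 61; q' = 482 − 6·36 = 266.
Buyers' price falls by p* − pb = 49 − 36 = 13; sellers' price rises by ps − p* = 61 − 49 = 12.

Buyers gain 13 per unit; sellers gain 12 per unit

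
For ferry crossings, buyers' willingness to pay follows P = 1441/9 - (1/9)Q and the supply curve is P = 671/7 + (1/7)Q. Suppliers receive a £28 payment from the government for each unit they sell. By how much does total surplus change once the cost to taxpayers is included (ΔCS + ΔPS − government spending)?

Net change in total surplus = -£1543.5

Pre-subsidy: 1441/9 - (1/9)Q = 671/7 + (1/7)Q gives Q* = 253 and P* = 132.
With the subsidy, sellers receive Ps = Pb + 28 for each unit, where Pb is the price buyers pay.
On the curves, Pb = 1441/9 - (1/9)Q and Ps = 671/7 + (1/7)Q; the wedge Ps − Pb = 28 gives 671/7 + (1/7)Q − (1441/9 - (1/9)Q) = 28, so Q' = 363.25.
Then Pb = 1441/9 − (1/9)·363.25 = 119.75 and Ps = 671/7 + (1/7)·363.25 = 147.75.
ΔCS = ½(253 + 363.25)(132 − 119.75) = 3774.53125; ΔPS = ½(253 + 363.25)(147.75 − 132) = 4852.96875.
Government spending = 28 × 363.25 = 10171.
Net change = 3774.53125 + 4852.96875 − 10171 = -1543.5. The loss equals the DWL triangle ½·28·110.25.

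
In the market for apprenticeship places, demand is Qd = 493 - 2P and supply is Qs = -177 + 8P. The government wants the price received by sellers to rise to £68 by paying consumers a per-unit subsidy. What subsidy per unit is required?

Required subsidy s = £5 per unit

At a seller price of 68, quantity supplied is -177 + 8·68 = 367.
Buyers absorb 367 only when they pay Pb with 493 − 2·Pb = 367, i.e. Pb = 63.
s = Ps − Pb = 68 − 63 = 5.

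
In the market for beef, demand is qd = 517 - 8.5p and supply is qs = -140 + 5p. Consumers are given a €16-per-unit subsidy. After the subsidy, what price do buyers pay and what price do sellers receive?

Buyers pay 1154/27; sellers receive 1586/27

Pre-subsidy: 517 - 8.5p = -140 + 5p gives p* = 146/3, q* = 310/3.
With the rebate, buyers effectively pay pb = ps − 16, where ps is the price sellers receive.
Demand in terms of ps becomes qd = 517 − 8.5(ps − 16) = 653 - 8.5ps. Setting this equal to supply: 653 - 8.5ps = -140 + 5ps, so ps = 1586/27.
Buyers pay pb = 1586/27 − 16 = 1154/27; q' = -140 + 5·(1586/27) = 4150/27.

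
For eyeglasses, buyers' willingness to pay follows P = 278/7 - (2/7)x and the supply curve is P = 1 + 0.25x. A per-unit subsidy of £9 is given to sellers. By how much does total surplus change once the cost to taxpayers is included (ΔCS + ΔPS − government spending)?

Net change in total surplus = -£75.6

Pre-subsidy: 278/7 - (2/7)x = 1 + 0.25x gives x* = 1084/15 and P* = 286/15.
With the subsidy, sellers receive Ps = Pb + 9 for each unit, where Pb is the price buyers pay.
On the curves, Pb = 278/7 - (2/7)x and Ps = 1 + 0.25x; the wedge Ps − Pb = 9 gives 1 + 0.25x − (278/7 - (2/7)x) = 9, so x' = 1336/15.
Then Pb = 278/7 − (2/7)·(1336/15) = 214/15 and Ps = 1 + 0.25·(1336/15) = 349/15.
ΔCS = ½(1084/15 + 1336/15)(286/15 − 214/15) = 387.2; ΔPS = ½(1084/15 + 1336/15)(349/15 − 286/15) = 338.8.
Government spending = 9 × 1336/15 = 801.6.
Net change = 387.2 + 338.8 − 801.6 = -75.6. The loss equals the DWL triangle ½·9·16.8.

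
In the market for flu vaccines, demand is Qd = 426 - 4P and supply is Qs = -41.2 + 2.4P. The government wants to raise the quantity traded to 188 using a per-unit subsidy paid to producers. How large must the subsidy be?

At Q = 188, invert demand for the buyer price: Pb = (426 − 188)/4 = 59.5; invert supply for the seller price: Ps = (188 − (-41.2))/2.4 = 95.5.
The subsidy must fill the gap: s = Ps − Pb = 95.5 − 59.5 = 36.

Required subsidy s = 36 per unit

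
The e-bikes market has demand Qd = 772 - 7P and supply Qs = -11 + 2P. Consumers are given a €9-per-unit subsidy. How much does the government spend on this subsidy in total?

Government cost = €1593

Pre-subsidy: 772 - 7P = -11 + 2P gives P* = 87, Q* = 163.
With the rebate, buyers effectively pay Pb = Ps − 9, where Ps is the price sellers receive.
Demand in terms of Ps becomes Qd = 772 − 7(Ps − 9) = 835 - 7Ps. Setting this equal to supply: 835 - 7Ps = -11 + 2Ps, so Ps = 94.
Buyers pay Pb = 94 − 9 = 85; Q' = -11 + 2·94 = 177.
Government outlay = subsidy × quantity = 9 × 177 = 1593.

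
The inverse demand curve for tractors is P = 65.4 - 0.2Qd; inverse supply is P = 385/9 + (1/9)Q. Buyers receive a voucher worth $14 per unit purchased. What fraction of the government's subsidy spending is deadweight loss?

Pre-subsidy: 65.4 - 0.2Q = 385/9 + (1/9)Q gives Q* = 509/7 and P* = 356/7.
With the rebate, buyers effectively pay Pb = Ps − 14, where Ps is the price sellers receive.
On the curves, Pb = 65.4 - 0.2Q and Ps = 385/9 + (1/9)Q; the wedge Ps − Pb = 14 gives 385/9 + (1/9)Q − (65.4 - 0.2Q) = 14, so Q' = 824/7.
Then Pb = 65.4 − 0.2·(824/7) = 293/7 and Ps = 385/9 + (1/9)·(824/7) = 391/7.
ΔCS = ½(509/7 + 824/7)(356/7 − 293/7) = 11997/14; ΔPS = ½(509/7 + 824/7)(391/7 − 356/7) = 6665/14.
Government spending = 14 × 824/7 = 1648.
DWL = ½ × 14 × (824/7 − 509/7) = 315; fraction = 315 / 1648 = 315/1648.

DWL / government spending = 315/1648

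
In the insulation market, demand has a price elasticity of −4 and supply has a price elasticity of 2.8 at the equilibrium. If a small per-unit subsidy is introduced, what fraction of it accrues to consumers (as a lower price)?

Consumer share = 7/17

For a small subsidy around the equilibrium, the benefit split depends on the relative slopes, which at a point are proportional to the elasticities.
Buyer share = εs/(εs + |εd|) = 2.8/(2.8 + 4) = 7/17; seller share = |εd|/(εs + |εd|) = 10/17.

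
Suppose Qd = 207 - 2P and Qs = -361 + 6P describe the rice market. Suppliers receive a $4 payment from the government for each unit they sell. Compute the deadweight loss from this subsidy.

Pre-subsidy: 207 - 2P = -361 + 6P gives P* = 71, Q* = 65.
With the subsidy, sellers receive Ps = Pb + 4 for each unit, where Pb is the price buyers pay.
Supply in terms of Pb becomes Qs = -361 + 6(Pb + 4) = -337 + 6Pb. Setting this equal to demand: 207 - 2Pb = -337 + 6Pb, so Pb = 68.
Sellers receive Ps = 68 + 4 = 72; Q' = 207 − 2·68 = 71.
The subsidy expands output by 71 − 65 = 6 past the efficient level; on those units the gap between marginal cost and willingness to pay runs from 0 up to 4.
DWL = ½ × 4 × 6 = 12.

Deadweight loss = $12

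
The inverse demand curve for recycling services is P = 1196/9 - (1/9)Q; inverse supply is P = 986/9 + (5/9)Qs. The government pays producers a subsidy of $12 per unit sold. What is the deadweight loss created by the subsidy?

Pre-subsidy: 1196/9 - (1/9)Q = 986/9 + (5/9)Q gives Q* = 35 and P* = 129.
With the subsidy, sellers receive Ps = Pb + 12 for each unit, where Pb is the price buyers pay.
On the curves, Pb = 1196/9 - (1/9)Q and Ps = 986/9 + (5/9)Q; the wedge Ps − Pb = 12 gives 986/9 + (5/9)Q − (1196/9 - (1/9)Q) = 12, so Q' = 53.
Then Pb = 1196/9 − (1/9)·53 = 127 and Ps = 986/9 + (5/9)·53 = 139.
The subsidy expands output by 53 − 35 = 18 past the efficient level; on those units the gap between marginal cost and willingness to pay runs from 0 up to 12.
DWL = ½ × 12 × 18 = 108.

Deadweight loss = $108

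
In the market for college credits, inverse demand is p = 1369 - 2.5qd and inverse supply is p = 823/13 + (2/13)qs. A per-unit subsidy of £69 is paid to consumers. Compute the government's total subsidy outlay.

Pre-subsidy: 1369 - 2.5q = 823/13 + (2/13)q gives q* = 492 and p* = 139.
With the rebate, buyers effectively pay pb = ps − 69, where ps is the price sellers receive.
On the curves, pb = 1369 - 2.5q and ps = 823/13 + (2/13)q; the wedge ps − pb = 69 gives 823/13 + (2/13)q − (1369 - 2.5q) = 69, so q' = 518.
Then pb = 1369 − 2.5·518 = 74 and ps = 823/13 + (2/13)·518 = 143.
Government outlay = subsidy × quantity = 69 × 518 = 35742.

Government cost = £35742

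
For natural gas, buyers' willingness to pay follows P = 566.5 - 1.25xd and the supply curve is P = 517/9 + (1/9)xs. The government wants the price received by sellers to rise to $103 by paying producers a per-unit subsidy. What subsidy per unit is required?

At a seller price of 103, quantity supplied is -517 + 9·103 = 410.
Buyers absorb 410 only when they pay Pb = 566.5 − 1.25·410 = 54.
s = Ps − Pb = 103 − 54 = 49.

Required subsidy s = $49 per unit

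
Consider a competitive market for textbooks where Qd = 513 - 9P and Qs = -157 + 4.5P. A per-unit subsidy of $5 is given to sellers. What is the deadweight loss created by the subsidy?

Deadweight loss = $37.5

Pre-subsidy: 513 - 9P = -157 + 4.5P gives P* = 1340/27, Q* = 199/3.
With the subsidy, sellers receive Ps = Pb + 5 for each unit, where Pb is the price buyers pay.
Supply in terms of Pb becomes Qs = -157 + 4.5(Pb + 5) = -134.5 + 4.5Pb. Setting this equal to demand: 513 - 9Pb = -134.5 + 4.5Pb, so Pb = 1295/27.
Sellers receive Ps = 1295/27 + 5 = 1430/27; Q' = 513 − 9·(1295/27) = 244/3.
The subsidy expands output by 244/3 − 199/3 = 15 past the efficient level; on those units the gap between marginal cost and willingness to pay runs from 0 up to 5.
DWL = ½ × 5 × 15 = 37.5.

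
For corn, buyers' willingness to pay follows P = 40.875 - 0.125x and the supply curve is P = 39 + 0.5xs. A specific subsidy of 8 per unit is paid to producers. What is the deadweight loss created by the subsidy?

Pre-subsidy: 40.875 - 0.125x = 39 + 0.5x gives x* = 3 and P* = 40.5.
With the subsidy, sellers receive Ps = Pb + 8 for each unit, where Pb is the price buyers pay.
On the curves, Pb = 40.875 - 0.125x and Ps = 39 + 0.5x; the wedge Ps − Pb = 8 gives 39 + 0.5x − (40.875 - 0.125x) = 8, so x' = 15.8.
Then Pb = 40.875 − 0.125·15.8 = 38.9 and Ps = 39 + 0.5·15.8 = 46.9.
The subsidy expands output by 15.8 − 3 = 12.8 past the efficient level; on those units the gap between marginal cost and willingness to pay runs from 0 up to 8.
DWL = ½ × 8 × 12.8 = 51.2.

Deadweight loss = 51.2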